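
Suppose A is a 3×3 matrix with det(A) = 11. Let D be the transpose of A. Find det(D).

det(Aᵀ) = det(A).
det(D) = (1)·(11) = 11

11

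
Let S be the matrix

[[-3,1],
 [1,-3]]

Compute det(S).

8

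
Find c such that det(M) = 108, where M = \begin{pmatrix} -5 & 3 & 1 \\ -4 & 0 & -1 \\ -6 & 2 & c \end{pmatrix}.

Expanding along the column containing c, det(M) is linear in c: det(M) = (12)·c + (0).
Set (12)·c + (0) = 108  ⇒  (12)·c = 108  ⇒  c = 9.

c = 9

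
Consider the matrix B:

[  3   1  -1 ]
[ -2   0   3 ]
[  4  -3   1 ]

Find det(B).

Expand along column 2:
  − 1 · |-2 3; 4 1| = −1·(-2 − 12) = 14
  − (-3) · |3 -1; -2 3| = −(-3)·(9 − 2) = 21
Sum: (14) + (21) = 35

35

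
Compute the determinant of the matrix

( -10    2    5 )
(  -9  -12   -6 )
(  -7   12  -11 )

Expand along row 1:
  + (-10) · |-12 -6; 12 -11| = (-10)·(132 − (-72)) = -2040
  − 2 · |-9 -6; -7 -11| = −2·(99 − 42) = -114
  + 5 · |-9 -12; -7 12| = 5·(-108 − 84) = -960
Sum: (-2040) + (-114) + (-960) = -3114

The determinant is -3114.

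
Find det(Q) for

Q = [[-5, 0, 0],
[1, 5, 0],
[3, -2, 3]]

|Q| = -75

Q is lower triangular, so det(Q) is the product of the diagonal entries:
det = (-5) · (5) · (3) = -75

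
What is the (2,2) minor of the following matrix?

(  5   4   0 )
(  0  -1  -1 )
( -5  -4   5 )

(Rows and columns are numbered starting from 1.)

Delete row 2 and column 2; the remaining 2×2 submatrix is [5 0; -5 5].
Its determinant is 5·5 − 0·(-5) = 25.

25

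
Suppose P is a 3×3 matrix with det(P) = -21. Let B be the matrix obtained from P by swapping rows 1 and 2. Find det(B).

Swapping two rows multiplies the determinant by −1.
det(B) = (-1)·(-21) = 21

det(B) = 21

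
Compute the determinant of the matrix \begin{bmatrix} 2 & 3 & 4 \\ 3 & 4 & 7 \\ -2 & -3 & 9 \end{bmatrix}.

Expand along column 1:
  + 2 · |4 7; -3 9| = 2·(36 − (-21)) = 114
  − 3 · |3 4; -3 9| = −3·(27 − (-12)) = -117
  + (-2) · |3 4; 4 7| = (-2)·(21 − 16) = -10
Sum: (114) + (-117) + (-10) = -13

-13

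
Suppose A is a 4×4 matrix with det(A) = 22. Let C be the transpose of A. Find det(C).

|C| = 22

det(Aᵀ) = det(A).
det(C) = (1)·(22) = 22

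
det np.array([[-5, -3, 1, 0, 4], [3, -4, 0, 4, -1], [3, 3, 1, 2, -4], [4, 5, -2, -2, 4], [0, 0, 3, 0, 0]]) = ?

1902

Expand along row 5 (it has 4 zeros):
  + (3) · M_53   where M_53 = det([-5 -3 0 4; 3 -4 4 -1; 3 3 2 -4; 4 5 -2 4]) = 634
det = (+1)·(3)·(634) = 1902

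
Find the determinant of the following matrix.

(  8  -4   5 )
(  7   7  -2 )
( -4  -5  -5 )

Expand along column 1:
  + 8 · |7 -2; -5 -5| = 8·(-35 − 10) = -360
  − 7 · |-4 5; -5 -5| = −7·(20 − (-25)) = -315
  + (-4) · |-4 5; 7 -2| = (-4)·(8 − 35) = 108
Sum: (-360) + (-315) + (108) = -567

-567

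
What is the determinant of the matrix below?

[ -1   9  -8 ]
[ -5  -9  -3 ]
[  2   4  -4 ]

-266

Expand along column 1:
  + (-1) · |-9 -3; 4 -4| = (-1)·(36 − (-12)) = -48
  − (-5) · |9 -8; 4 -4| = −(-5)·(-36 − (-32)) = -20
  + 2 · |9 -8; -9 -3| = 2·(-27 − 72) = -198
Sum: (-48) + (-20) + (-198) = -266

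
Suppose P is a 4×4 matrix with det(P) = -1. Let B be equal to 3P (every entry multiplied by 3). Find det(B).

For a 4×4 matrix, det(3P) = 3^4·det(P) = 81·det(P).
det(B) = (81)·(-1) = -81

-81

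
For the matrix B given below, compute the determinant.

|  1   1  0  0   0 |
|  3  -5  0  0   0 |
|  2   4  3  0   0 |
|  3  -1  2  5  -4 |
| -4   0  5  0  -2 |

240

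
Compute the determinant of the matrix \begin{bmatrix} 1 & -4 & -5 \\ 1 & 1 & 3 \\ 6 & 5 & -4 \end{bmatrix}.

Expand along column 1:
  + 1 · |1 3; 5 -4| = 1·(-4 − 15) = -19
  − 1 · |-4 -5; 5 -4| = −1·(16 − (-25)) = -41
  + 6 · |-4 -5; 1 3| = 6·(-12 − (-5)) = -42
Sum: (-19) + (-41) + (-42) = -102

-102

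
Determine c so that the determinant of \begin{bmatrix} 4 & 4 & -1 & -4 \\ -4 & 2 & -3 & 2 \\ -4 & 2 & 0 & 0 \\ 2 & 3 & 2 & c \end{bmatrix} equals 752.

Expanding along the row containing c, det(M) is linear in c: det(M) = (72)·c + (320).
Set (72)·c + (320) = 752  ⇒  (72)·c = 432  ⇒  c = 6.

6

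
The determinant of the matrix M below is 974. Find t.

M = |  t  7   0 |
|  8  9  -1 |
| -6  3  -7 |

-9

Expanding along the row containing t, det(M) is linear in t: det(M) = (-60)·t + (434).
Set (-60)·t + (434) = 974  ⇒  (-60)·t = 540  ⇒  t = -9.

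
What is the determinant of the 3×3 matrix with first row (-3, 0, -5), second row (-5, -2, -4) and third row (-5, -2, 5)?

Expand along column 2:
  + (-2) · |-3 -5; -5 5| = (-2)·(-15 − 25) = 80
  − (-2) · |-3 -5; -5 -4| = −(-2)·(12 − 25) = -26
Sum: (80) + (-26) = 54

54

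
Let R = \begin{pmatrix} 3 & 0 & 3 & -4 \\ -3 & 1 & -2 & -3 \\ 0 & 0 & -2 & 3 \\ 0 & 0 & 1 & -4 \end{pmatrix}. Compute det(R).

det(R) = 15

R is block upper-triangular with a 2×2 block and a 2×2 block on the diagonal, so its determinant equals the product of the determinants of the diagonal blocks.
det of the 2×2 block = 3
det of the 2×2 block = 5
det = (3)·(5) = 15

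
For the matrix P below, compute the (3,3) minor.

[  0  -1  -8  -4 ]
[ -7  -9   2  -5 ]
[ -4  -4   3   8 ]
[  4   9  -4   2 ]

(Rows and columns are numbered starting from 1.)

Delete row 3 and column 3; the remaining 3×3 submatrix is [0 -1 -4; -7 -9 -5; 4 9 2].
Its determinant is 114.

114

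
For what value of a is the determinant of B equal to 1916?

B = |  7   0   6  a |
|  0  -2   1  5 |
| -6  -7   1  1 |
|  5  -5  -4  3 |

9

Expanding along the row containing a, det(B) is linear in a: det(B) = (-103)·a + (2843).
Set (-103)·a + (2843) = 1916  ⇒  (-103)·a = -927  ⇒  a = 9.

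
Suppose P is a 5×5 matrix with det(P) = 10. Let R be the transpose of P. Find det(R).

The determinant is 10.

det(Pᵀ) = det(P).
det(R) = (1)·(10) = 10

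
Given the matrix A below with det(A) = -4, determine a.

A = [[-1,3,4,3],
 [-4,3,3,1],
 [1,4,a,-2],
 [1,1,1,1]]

a = 0

Expanding along the column containing a, det(A) is linear in a: det(A) = (-8)·a + (-4).
Set (-8)·a + (-4) = -4  ⇒  (-8)·a = 0  ⇒  a = 0.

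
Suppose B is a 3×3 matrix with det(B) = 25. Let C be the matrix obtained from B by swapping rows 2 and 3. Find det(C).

Swapping two rows multiplies the determinant by −1.
det(C) = (-1)·(25) = -25

det(C) = -25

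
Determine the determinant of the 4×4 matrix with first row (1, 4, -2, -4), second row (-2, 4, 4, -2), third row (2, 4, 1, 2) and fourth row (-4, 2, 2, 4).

660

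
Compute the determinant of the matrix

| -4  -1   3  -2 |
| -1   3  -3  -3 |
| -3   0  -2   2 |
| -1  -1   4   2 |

211

Expand along row 3 (it has 1 zero):
  + (-3) · M_31   where M_31 = det([-1 3 -2; 3 -3 -3; -1 4 2]) = -33
  + (-2) · M_33   where M_33 = det([-4 -1 -2; -1 3 -3; -1 -1 2]) = -25
  − (2) · M_34   where M_34 = det([-4 -1 3; -1 3 -3; -1 -1 4]) = -31
det = (+1)·(-3)·(-33) + (+1)·(-2)·(-25) + (-1)·(2)·(-31) = 211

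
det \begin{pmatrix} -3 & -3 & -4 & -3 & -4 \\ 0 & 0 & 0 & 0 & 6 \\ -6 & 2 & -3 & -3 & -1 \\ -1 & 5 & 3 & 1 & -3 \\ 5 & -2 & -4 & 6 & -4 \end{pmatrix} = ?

Expand along row 2 (it has 4 zeros):
  − (6) · M_25   where M_25 = det([-3 -3 -4 -3; -6 2 -3 -3; -1 5 3 1; 5 -2 -4 6]) = -13
det = (-1)·(6)·(-13) = 78

78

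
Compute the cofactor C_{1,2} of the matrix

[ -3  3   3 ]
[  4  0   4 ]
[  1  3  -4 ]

20

Delete row 1 and column 2; the remaining 2×2 submatrix is [4 4; 1 -4].
Its determinant is 4·(-4) − 4·1 = -20.
The cofactor carries sign (−1)^(1+2) = −1, so C_{1,2} = −(-20) = 20.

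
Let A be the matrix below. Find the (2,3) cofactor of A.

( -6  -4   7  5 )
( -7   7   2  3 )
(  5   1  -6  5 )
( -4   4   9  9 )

Delete row 2 and column 3; the remaining 3×3 submatrix is [-6 -4 5; 5 1 5; -4 4 9].
Its determinant is 446.
The cofactor carries sign (−1)^(2+3) = −1, so C_{2,3} = −(446) = -446.

The cofactor is -446.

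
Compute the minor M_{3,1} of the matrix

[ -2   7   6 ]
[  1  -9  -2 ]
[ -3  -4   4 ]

The minor is 40.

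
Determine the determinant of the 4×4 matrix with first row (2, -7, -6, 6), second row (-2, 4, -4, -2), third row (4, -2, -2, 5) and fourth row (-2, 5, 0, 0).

636

Expand along row 4 (it has 2 zeros):
  − (-2) · M_41   where M_41 = det([-7 -6 6; 4 -4 -2; -2 -2 5]) = 168
  + (5) · M_42   where M_42 = det([2 -6 6; -2 -4 -2; 4 -2 5]) = 60
det = (-1)·(-2)·(168) + (+1)·(5)·(60) = 636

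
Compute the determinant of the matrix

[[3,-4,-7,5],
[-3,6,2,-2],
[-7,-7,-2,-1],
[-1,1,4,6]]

The determinant is -3075.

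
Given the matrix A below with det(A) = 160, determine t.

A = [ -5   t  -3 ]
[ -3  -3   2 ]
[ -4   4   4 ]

Expanding along the row containing t, det(A) is linear in t: det(A) = (4)·t + (172).
Set (4)·t + (172) = 160  ⇒  (4)·t = -12  ⇒  t = -3.

-3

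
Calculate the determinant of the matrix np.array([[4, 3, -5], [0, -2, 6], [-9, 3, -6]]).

The determinant is -96.

Expand along column 1:
  + 4 · |-2 6; 3 -6| = 4·(12 − 18) = -24
  + (-9) · |3 -5; -2 6| = (-9)·(18 − 10) = -72
Sum: (-24) + (-72) = -96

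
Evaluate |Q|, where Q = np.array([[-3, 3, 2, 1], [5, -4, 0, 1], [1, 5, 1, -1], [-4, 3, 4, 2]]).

|Q| = -50

Expand along row 2 (it has 1 zero):
  − (5) · M_21   where M_21 = det([3 2 1; 5 1 -1; 3 4 2]) = 9
  + (-4) · M_22   where M_22 = det([-3 2 1; 1 1 -1; -4 4 2]) = -6
  + (1) · M_24   where M_24 = det([-3 3 2; 1 5 1; -4 3 4]) = -29
det = (-1)·(5)·(9) + (+1)·(-4)·(-6) + (+1)·(1)·(-29) = -50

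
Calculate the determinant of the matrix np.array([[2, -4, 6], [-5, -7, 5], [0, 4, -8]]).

112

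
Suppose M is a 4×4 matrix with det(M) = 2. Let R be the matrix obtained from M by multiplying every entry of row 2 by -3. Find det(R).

det(R) = -6

Scaling one row by -3 multiplies the determinant by -3.
det(R) = (-3)·(2) = -6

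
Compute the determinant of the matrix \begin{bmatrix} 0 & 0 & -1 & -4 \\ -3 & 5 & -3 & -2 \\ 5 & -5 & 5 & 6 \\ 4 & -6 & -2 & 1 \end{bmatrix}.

The determinant is 218.

Expand along row 1 (it has 2 zeros):
  + (-1) · M_13   where M_13 = det([-3 5 -2; 5 -5 6; 4 -6 1]) = 22
  − (-4) · M_14   where M_14 = det([-3 5 -3; 5 -5 5; 4 -6 -2]) = 60
det = (+1)·(-1)·(22) + (-1)·(-4)·(60) = 218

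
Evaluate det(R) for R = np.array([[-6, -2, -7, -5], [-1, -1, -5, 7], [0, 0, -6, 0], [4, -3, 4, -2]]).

The determinant is 1350.

Expand along row 3 (it has 3 zeros):
  + (-6) · M_33   where M_33 = det([-6 -2 -5; -1 -1 7; 4 -3 -2]) = -225
det = (+1)·(-6)·(-225) = 1350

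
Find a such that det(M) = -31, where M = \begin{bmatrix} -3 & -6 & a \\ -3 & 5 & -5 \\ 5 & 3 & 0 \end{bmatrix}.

4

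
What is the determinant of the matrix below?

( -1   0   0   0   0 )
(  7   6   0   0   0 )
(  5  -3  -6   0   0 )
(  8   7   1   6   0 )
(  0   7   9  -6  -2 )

The matrix is lower triangular, so the determinant is the product of the diagonal entries:
det = (-1) · (6) · (-6) · (6) · (-2) = -432

-432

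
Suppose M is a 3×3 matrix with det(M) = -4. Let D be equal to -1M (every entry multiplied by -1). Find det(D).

For a 3×3 matrix, det(-1M) = (-1)^3·det(M) = -1·det(M).
det(D) = (-1)·(-4) = 4

The determinant is 4.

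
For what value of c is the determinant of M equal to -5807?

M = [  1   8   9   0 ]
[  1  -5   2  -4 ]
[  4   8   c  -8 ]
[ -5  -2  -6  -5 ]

Expanding along the row containing c, det(M) is linear in c: det(M) = (217)·c + (-5156).
Set (217)·c + (-5156) = -5807  ⇒  (217)·c = -651  ⇒  c = -3.

c = -3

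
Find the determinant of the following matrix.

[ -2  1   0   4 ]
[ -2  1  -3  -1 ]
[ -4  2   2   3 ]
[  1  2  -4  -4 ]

-125

Expand along row 1 (it has 1 zero):
  + (-2) · M_11   where M_11 = det([1 -3 -1; 2 2 3; 2 -4 -4]) = -26
  − (1) · M_12   where M_12 = det([-2 -3 -1; -4 2 3; 1 -4 -4]) = 17
  − (4) · M_14   where M_14 = det([-2 1 -3; -4 2 2; 1 2 -4]) = 40
det = (+1)·(-2)·(-26) + (-1)·(1)·(17) + (-1)·(4)·(40) = -125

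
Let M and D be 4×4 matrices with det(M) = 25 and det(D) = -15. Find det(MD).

det(MD) = det(M)·det(D) = (25)·(-15) = -375

-375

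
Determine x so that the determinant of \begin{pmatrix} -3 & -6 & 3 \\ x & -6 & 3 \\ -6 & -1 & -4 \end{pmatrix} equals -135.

Expanding along the column containing x, det(B) is linear in x: det(B) = (-27)·x + (-81).
Set (-27)·x + (-81) = -135  ⇒  (-27)·x = -54  ⇒  x = 2.

2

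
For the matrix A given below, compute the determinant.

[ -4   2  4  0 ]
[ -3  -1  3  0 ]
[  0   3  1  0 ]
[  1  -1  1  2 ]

Expand along column 4 (it has 3 zeros):
  + (2) · M_44   where M_44 = det([-4 2 4; -3 -1 3; 0 3 1]) = 10
det = (+1)·(2)·(10) = 20

det(A) = 20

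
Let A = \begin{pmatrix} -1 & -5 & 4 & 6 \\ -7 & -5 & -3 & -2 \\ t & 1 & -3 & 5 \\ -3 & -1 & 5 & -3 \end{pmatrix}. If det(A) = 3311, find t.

Expanding along the row containing t, det(A) is linear in t: det(A) = (-315)·t + (1421).
Set (-315)·t + (1421) = 3311  ⇒  (-315)·t = 1890  ⇒  t = -6.

t = -6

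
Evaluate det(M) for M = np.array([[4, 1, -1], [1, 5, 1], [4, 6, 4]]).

Expand along row 1:
  + 4 · |5 1; 6 4| = 4·(20 − 6) = 56
  − 1 · |1 1; 4 4| = −1·(4 − 4) = 0
  + (-1) · |1 5; 4 6| = (-1)·(6 − 20) = 14
Sum: (56) + (0) + (14) = 70

70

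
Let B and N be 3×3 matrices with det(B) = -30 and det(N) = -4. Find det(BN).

det(BN) = 120

det(BN) = det(B)·det(N) = (-30)·(-4) = 120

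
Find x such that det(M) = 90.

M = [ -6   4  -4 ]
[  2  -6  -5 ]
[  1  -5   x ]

Expanding along the row containing x, det(M) is linear in x: det(M) = (28)·x + (146).
Set (28)·x + (146) = 90  ⇒  (28)·x = -56  ⇒  x = -2.

x = -2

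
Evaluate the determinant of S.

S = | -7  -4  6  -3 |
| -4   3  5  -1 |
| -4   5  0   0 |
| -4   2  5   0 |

Expand along row 3 (it has 2 zeros):
  + (-4) · M_31   where M_31 = det([-4 6 -3; 3 5 -1; 2 5 0]) = -47
  − (5) · M_32   where M_32 = det([-7 6 -3; -4 5 -1; -4 5 0]) = -11
det = (+1)·(-4)·(-47) + (-1)·(5)·(-11) = 243

|S| = 243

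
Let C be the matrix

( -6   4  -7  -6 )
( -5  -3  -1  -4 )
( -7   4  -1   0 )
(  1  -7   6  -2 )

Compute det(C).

-1012

Expand along row 3 (it has 1 zero):
  + (-7) · M_31   where M_31 = det([4 -7 -6; -3 -1 -4; -7 6 -2]) = 100
  − (4) · M_32   where M_32 = det([-6 -7 -6; -5 -1 -4; 1 6 -2]) = 116
  + (-1) · M_33   where M_33 = det([-6 4 -6; -5 -3 -4; 1 -7 -2]) = -152
det = (+1)·(-7)·(100) + (-1)·(4)·(116) + (+1)·(-1)·(-152) = -1012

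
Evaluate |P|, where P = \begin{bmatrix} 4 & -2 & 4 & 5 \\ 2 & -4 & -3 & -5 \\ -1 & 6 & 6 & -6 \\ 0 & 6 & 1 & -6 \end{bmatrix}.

1452

Expand along row 4 (it has 1 zero):
  + (6) · M_42   where M_42 = det([4 4 5; 2 -3 -5; -1 6 -6]) = 305
  − (1) · M_43   where M_43 = det([4 -2 5; 2 -4 -5; -1 6 -6]) = 222
  + (-6) · M_44   where M_44 = det([4 -2 4; 2 -4 -3; -1 6 6]) = 26
det = (+1)·(6)·(305) + (-1)·(1)·(222) + (+1)·(-6)·(26) = 1452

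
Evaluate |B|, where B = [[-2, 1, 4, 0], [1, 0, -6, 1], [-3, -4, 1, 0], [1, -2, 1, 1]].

97

Expand along column 4 (it has 2 zeros):
  + (1) · M_24   where M_24 = det([-2 1 4; -3 -4 1; 1 -2 1]) = 48
  + (1) · M_44   where M_44 = det([-2 1 4; 1 0 -6; -3 -4 1]) = 49
det = (+1)·(1)·(48) + (+1)·(1)·(49) = 97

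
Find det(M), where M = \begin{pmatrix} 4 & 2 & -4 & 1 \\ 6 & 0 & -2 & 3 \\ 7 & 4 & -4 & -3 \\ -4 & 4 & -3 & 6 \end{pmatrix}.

|M| = -494

Expand along row 2 (it has 1 zero):
  − (6) · M_21   where M_21 = det([2 -4 1; 4 -4 -3; 4 -3 6]) = 82
  − (-2) · M_23   where M_23 = det([4 2 1; 7 4 -3; -4 4 6]) = 128
  + (3) · M_24   where M_24 = det([4 2 -4; 7 4 -4; -4 4 -3]) = -86
det = (-1)·(6)·(82) + (-1)·(-2)·(128) + (+1)·(3)·(-86) = -494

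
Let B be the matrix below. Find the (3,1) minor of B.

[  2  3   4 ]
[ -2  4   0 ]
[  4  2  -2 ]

Delete row 3 and column 1; the remaining 2×2 submatrix is [3 4; 4 0].
Its determinant is 3·0 − 4·4 = -16.

-16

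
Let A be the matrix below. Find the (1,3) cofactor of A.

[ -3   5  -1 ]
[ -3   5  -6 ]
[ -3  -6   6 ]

Delete row 1 and column 3; the remaining 2×2 submatrix is [-3 5; -3 -6].
Its determinant is (-3)·(-6) − 5·(-3) = 33.
The cofactor carries sign (−1)^(1+3) = +1, so C_{1,3} = +(33) = 33.

33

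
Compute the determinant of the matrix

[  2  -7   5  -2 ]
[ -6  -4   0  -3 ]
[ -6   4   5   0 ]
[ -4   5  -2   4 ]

Expand along row 2 (it has 1 zero):
  − (-6) · M_21   where M_21 = det([-7 5 -2; 4 5 0; 5 -2 4]) = -154
  + (-4) · M_22   where M_22 = det([2 5 -2; -6 5 0; -4 -2 4]) = 96
  + (-3) · M_24   where M_24 = det([2 -7 5; -6 4 5; -4 5 -2]) = 88
det = (-1)·(-6)·(-154) + (+1)·(-4)·(96) + (+1)·(-3)·(88) = -1572

The determinant is -1572.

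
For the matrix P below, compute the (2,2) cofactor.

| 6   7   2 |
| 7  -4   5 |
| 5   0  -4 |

Delete row 2 and column 2; the remaining 2×2 submatrix is [6 2; 5 -4].
Its determinant is 6·(-4) − 2·5 = -34.
The cofactor carries sign (−1)^(2+2) = +1, so C_{2,2} = +(-34) = -34.

-34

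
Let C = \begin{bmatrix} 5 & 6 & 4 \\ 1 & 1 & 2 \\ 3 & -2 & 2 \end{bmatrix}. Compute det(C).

34

Expand along row 1:
  + 5 · |1 2; -2 2| = 5·(2 − (-4)) = 30
  − 6 · |1 2; 3 2| = −6·(2 − 6) = 24
  + 4 · |1 1; 3 -2| = 4·(-2 − 3) = -20
Sum: (30) + (24) + (-20) = 34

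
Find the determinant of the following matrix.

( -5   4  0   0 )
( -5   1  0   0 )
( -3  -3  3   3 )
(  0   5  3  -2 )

-225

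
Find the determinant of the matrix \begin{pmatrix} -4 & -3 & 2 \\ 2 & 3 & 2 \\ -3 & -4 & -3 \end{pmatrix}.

Expand along column 1:
  + (-4) · |3 2; -4 -3| = (-4)·(-9 − (-8)) = 4
  − 2 · |-3 2; -4 -3| = −2·(9 − (-8)) = -34
  + (-3) · |-3 2; 3 2| = (-3)·(-6 − 6) = 36
Sum: (4) + (-34) + (36) = 6

The determinant is 6.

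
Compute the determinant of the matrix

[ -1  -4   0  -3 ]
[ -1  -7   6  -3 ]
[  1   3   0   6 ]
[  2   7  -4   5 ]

Expand along column 3 (it has 2 zeros):
  − (6) · M_23   where M_23 = det([-1 -4 -3; 1 3 6; 2 7 5]) = -4
  − (-4) · M_43   where M_43 = det([-1 -4 -3; -1 -7 -3; 1 3 6]) = 9
det = (-1)·(6)·(-4) + (-1)·(-4)·(9) = 60

60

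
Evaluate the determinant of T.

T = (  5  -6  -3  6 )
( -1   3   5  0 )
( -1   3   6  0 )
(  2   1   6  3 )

Expand along column 4 (it has 2 zeros):
  − (6) · M_14   where M_14 = det([-1 3 5; -1 3 6; 2 1 6]) = 7
  + (3) · M_44   where M_44 = det([5 -6 -3; -1 3 5; -1 3 6]) = 9
det = (-1)·(6)·(7) + (+1)·(3)·(9) = -15

|T| = -15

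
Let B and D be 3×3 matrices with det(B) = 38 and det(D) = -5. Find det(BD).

det(BD) = det(B)·det(D) = (38)·(-5) = -190

-190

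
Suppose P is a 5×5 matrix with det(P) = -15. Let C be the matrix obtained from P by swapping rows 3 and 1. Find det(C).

Swapping two rows multiplies the determinant by −1.
det(C) = (-1)·(-15) = 15

|C| = 15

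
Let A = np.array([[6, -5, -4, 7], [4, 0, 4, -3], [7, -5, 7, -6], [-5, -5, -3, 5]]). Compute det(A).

det(A) = 890

Expand along row 2 (it has 1 zero):
  − (4) · M_21   where M_21 = det([-5 -4 7; -5 7 -6; -5 -3 5]) = 45
  − (4) · M_23   where M_23 = det([6 -5 7; 7 -5 -6; -5 -5 5]) = -725
  + (-3) · M_24   where M_24 = det([6 -5 -4; 7 -5 7; -5 -5 -3]) = 610
det = (-1)·(4)·(45) + (-1)·(4)·(-725) + (+1)·(-3)·(610) = 890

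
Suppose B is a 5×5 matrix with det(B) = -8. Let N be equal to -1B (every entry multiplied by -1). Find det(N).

det(N) = 8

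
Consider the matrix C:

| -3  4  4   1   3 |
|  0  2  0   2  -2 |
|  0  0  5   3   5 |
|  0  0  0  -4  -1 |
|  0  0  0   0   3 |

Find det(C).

C is upper triangular, so det(C) is the product of the diagonal entries:
det = (-3) · (2) · (5) · (-4) · (3) = 360

The determinant is 360.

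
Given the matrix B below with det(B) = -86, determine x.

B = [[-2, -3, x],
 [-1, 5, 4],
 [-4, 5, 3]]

Expanding along the row containing x, det(B) is linear in x: det(B) = (15)·x + (49).
Set (15)·x + (49) = -86  ⇒  (15)·x = -135  ⇒  x = -9.

-9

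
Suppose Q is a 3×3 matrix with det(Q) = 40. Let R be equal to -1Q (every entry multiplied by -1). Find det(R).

For a 3×3 matrix, det(-1Q) = (-1)^3·det(Q) = -1·det(Q).
det(R) = (-1)·(40) = -40

-40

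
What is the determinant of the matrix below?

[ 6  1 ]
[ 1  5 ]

29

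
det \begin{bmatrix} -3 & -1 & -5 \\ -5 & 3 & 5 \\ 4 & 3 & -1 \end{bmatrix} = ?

Expand along column 1:
  + (-3) · |3 5; 3 -1| = (-3)·(-3 − 15) = 54
  − (-5) · |-1 -5; 3 -1| = −(-5)·(1 − (-15)) = 80
  + 4 · |-1 -5; 3 5| = 4·(-5 − (-15)) = 40
Sum: (54) + (80) + (40) = 174

The determinant is 174.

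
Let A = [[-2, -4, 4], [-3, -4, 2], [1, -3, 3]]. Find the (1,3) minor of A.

Delete row 1 and column 3; the remaining 2×2 submatrix is [-3 -4; 1 -3].
Its determinant is (-3)·(-3) − (-4)·1 = 13.

The minor is 13.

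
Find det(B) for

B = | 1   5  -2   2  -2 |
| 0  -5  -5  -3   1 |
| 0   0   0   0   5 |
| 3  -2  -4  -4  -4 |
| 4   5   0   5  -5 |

Expand along row 3 (it has 4 zeros):
  + (5) · M_35   where M_35 = det([1 5 -2 2; 0 -5 -5 -3; 3 -2 -4 -4; 4 5 0 5]) = -547
det = (+1)·(5)·(-547) = -2735

|B| = -2735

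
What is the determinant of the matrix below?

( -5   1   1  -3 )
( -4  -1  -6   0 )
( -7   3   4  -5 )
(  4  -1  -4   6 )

Expand along row 2 (it has 1 zero):
  − (-4) · M_21   where M_21 = det([1 1 -3; 3 4 -5; -1 -4 6]) = 15
  + (-1) · M_22   where M_22 = det([-5 1 -3; -7 4 -5; 4 -4 6]) = -34
  − (-6) · M_23   where M_23 = det([-5 1 -3; -7 3 -5; 4 -1 6]) = -28
det = (-1)·(-4)·(15) + (+1)·(-1)·(-34) + (-1)·(-6)·(-28) = -74

-74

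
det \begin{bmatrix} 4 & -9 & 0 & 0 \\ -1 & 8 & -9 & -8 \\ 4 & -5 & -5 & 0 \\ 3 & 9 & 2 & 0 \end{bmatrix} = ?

-2776

Expand along column 4 (it has 3 zeros):
  + (-8) · M_24   where M_24 = det([4 -9 0; 4 -5 -5; 3 9 2]) = 347
det = (+1)·(-8)·(347) = -2776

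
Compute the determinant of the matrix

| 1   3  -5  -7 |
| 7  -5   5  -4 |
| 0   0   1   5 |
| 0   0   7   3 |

The matrix is block upper-triangular with a 2×2 block and a 2×2 block on the diagonal, so its determinant equals the product of the determinants of the diagonal blocks.
det of the 2×2 block = -26
det of the 2×2 block = -32
det = (-26)·(-32) = 832

832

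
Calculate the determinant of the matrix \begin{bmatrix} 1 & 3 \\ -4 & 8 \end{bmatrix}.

20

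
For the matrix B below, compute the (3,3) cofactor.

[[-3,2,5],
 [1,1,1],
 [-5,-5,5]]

-5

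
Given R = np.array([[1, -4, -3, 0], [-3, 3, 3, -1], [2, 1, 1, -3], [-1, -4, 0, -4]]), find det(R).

|R| = -56

Expand along row 1 (it has 1 zero):
  + (1) · M_11   where M_11 = det([3 3 -1; 1 1 -3; -4 0 -4]) = 32
  − (-4) · M_12   where M_12 = det([-3 3 -1; 2 1 -3; -1 0 -4]) = 44
  + (-3) · M_13   where M_13 = det([-3 3 -1; 2 1 -3; -1 -4 -4]) = 88
det = (+1)·(1)·(32) + (-1)·(-4)·(44) + (+1)·(-3)·(88) = -56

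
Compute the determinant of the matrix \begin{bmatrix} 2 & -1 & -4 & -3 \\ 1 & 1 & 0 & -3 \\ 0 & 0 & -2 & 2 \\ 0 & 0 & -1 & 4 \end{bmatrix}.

The matrix is block upper-triangular with a 2×2 block and a 2×2 block on the diagonal, so its determinant equals the product of the determinants of the diagonal blocks.
det of the 2×2 block = 3
det of the 2×2 block = -6
det = (3)·(-6) = -18

The determinant is -18.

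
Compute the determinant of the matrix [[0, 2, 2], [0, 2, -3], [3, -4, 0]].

Expand along column 1:
  + 3 · |2 2; 2 -3| = 3·(-6 − 4) = -30

-30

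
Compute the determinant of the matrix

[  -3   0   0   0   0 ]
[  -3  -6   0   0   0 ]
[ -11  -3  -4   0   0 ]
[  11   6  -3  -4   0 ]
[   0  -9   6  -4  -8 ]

-2304

The matrix is lower triangular, so the determinant is the product of the diagonal entries:
det = (-3) · (-6) · (-4) · (-4) · (-8) = -2304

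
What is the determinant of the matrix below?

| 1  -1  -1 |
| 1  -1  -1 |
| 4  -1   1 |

Expand along row 1:
  + 1 · |-1 -1; -1 1| = 1·(-1 − 1) = -2
  − (-1) · |1 -1; 4 1| = −(-1)·(1 − (-4)) = 5
  + (-1) · |1 -1; 4 -1| = (-1)·(-1 − (-4)) = -3
Sum: (-2) + (5) + (-3) = 0

0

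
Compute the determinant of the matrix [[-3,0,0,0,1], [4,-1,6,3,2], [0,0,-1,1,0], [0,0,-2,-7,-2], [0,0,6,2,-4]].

The matrix is block upper-triangular with a 2×2 block and a 3×3 block on the diagonal, so its determinant equals the product of the determinants of the diagonal blocks.
det of the 2×2 block = 3
det of the 3×3 block = -52
det = (3)·(-52) = -156

-156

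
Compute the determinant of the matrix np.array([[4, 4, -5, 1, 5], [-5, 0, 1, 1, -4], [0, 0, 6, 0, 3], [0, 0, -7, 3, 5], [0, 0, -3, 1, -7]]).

-3000

The matrix is block upper-triangular with a 2×2 block and a 3×3 block on the diagonal, so its determinant equals the product of the determinants of the diagonal blocks.
det of the 2×2 block = 20
det of the 3×3 block = -150
det = (20)·(-150) = -3000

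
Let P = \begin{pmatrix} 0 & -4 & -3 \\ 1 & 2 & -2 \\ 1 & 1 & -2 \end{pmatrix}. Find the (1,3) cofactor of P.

The cofactor is -1.

Delete row 1 and column 3; the remaining 2×2 submatrix is [1 2; 1 1].
Its determinant is 1·1 − 2·1 = -1.
The cofactor carries sign (−1)^(1+3) = +1, so C_{1,3} = +(-1) = -1.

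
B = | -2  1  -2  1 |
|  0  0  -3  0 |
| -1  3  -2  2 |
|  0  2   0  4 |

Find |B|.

-42

Expand along row 2 (it has 3 zeros):
  − (-3) · M_23   where M_23 = det([-2 1 1; -1 3 2; 0 2 4]) = -14
det = (-1)·(-3)·(-14) = -42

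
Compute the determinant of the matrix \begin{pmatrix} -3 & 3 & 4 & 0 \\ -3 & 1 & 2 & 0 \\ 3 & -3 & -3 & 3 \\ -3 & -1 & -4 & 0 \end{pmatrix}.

Expand along column 4 (it has 3 zeros):
  − (3) · M_34   where M_34 = det([-3 3 4; -3 1 2; -3 -1 -4]) = -24
det = (-1)·(3)·(-24) = 72

72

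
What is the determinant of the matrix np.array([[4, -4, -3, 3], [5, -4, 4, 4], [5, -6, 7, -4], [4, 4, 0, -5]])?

Expand along row 4 (it has 1 zero):
  − (4) · M_41   where M_41 = det([-4 -3 3; -4 4 4; -6 7 -4]) = 284
  + (4) · M_42   where M_42 = det([4 -3 3; 5 4 4; 5 7 -4]) = -251
  + (-5) · M_44   where M_44 = det([4 -4 -3; 5 -4 4; 5 -6 7]) = 74
det = (-1)·(4)·(284) + (+1)·(4)·(-251) + (+1)·(-5)·(74) = -2510

-2510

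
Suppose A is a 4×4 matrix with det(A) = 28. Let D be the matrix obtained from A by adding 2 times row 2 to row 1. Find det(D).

The determinant is 28.

Adding a multiple of one row to another leaves the determinant unchanged.
det(D) = (1)·(28) = 28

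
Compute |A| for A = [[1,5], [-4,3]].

The determinant is 23.

det(A) = 1·3 − 5·(-4) = 3 − (-20) = 23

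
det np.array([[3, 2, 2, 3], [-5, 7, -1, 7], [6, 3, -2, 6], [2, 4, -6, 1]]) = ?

Expand along row 1:
  + (3) · M_11   where M_11 = det([7 -1 7; 3 -2 6; 4 -6 1]) = 147
  − (2) · M_12   where M_12 = det([-5 -1 7; 6 -2 6; 2 -6 1]) = -400
  + (2) · M_13   where M_13 = det([-5 7 7; 6 3 6; 2 4 1]) = 273
  − (3) · M_14   where M_14 = det([-5 7 -1; 6 3 -2; 2 4 -6]) = 256
det = (+1)·(3)·(147) + (-1)·(2)·(-400) + (+1)·(2)·(273) + (-1)·(3)·(256) = 1019

1019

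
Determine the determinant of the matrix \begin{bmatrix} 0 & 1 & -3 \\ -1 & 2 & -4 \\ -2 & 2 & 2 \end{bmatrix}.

Expand along column 1:
  − (-1) · |1 -3; 2 2| = −(-1)·(2 − (-6)) = 8
  + (-2) · |1 -3; 2 -4| = (-2)·(-4 − (-6)) = -4
Sum: (8) + (-4) = 4

4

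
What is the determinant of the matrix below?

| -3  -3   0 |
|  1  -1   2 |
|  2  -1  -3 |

-36

Expand along column 3:
  − 2 · |-3 -3; 2 -1| = −2·(3 − (-6)) = -18
  + (-3) · |-3 -3; 1 -1| = (-3)·(3 − (-3)) = -18
Sum: (-18) + (-18) = -36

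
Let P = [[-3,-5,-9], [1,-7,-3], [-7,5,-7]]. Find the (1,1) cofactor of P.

Delete row 1 and column 1; the remaining 2×2 submatrix is [-7 -3; 5 -7].
Its determinant is (-7)·(-7) − (-3)·5 = 64.
The cofactor carries sign (−1)^(1+1) = +1, so C_{1,1} = +(64) = 64.

64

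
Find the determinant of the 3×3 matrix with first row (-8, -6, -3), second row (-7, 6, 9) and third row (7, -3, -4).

Expand along column 1:
  + (-8) · |6 9; -3 -4| = (-8)·(-24 − (-27)) = -24
  − (-7) · |-6 -3; -3 -4| = −(-7)·(24 − 9) = 105
  + 7 · |-6 -3; 6 9| = 7·(-54 − (-18)) = -252
Sum: (-24) + (105) + (-252) = -171

-171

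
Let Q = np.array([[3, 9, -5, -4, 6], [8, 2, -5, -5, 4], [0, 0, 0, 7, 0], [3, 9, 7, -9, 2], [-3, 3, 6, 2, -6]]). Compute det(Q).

Expand along row 3 (it has 4 zeros):
  − (7) · M_34   where M_34 = det([3 9 -5 6; 8 2 -5 4; 3 9 7 2; -3 3 6 -6]) = 3720
det = (-1)·(7)·(3720) = -26040

-26040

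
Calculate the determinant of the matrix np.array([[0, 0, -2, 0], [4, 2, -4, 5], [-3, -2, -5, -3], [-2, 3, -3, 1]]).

38

Expand along row 1 (it has 3 zeros):
  + (-2) · M_13   where M_13 = det([4 2 5; -3 -2 -3; -2 3 1]) = -19
det = (+1)·(-2)·(-19) = 38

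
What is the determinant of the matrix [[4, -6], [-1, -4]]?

det = 4·(-4) − (-6)·(-1) = -16 − 6 = -22

-22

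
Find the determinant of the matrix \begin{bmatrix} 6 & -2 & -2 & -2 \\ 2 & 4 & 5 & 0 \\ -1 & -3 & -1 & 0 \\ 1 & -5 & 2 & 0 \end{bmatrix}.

44

Expand along column 4 (it has 3 zeros):
  − (-2) · M_14   where M_14 = det([2 4 5; -1 -3 -1; 1 -5 2]) = 22
det = (-1)·(-2)·(22) = 44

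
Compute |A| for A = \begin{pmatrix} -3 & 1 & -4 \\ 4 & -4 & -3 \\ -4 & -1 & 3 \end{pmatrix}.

Expand along row 1:
  + (-3) · |-4 -3; -1 3| = (-3)·(-12 − 3) = 45
  − 1 · |4 -3; -4 3| = −1·(12 − 12) = 0
  + (-4) · |4 -4; -4 -1| = (-4)·(-4 − 16) = 80
Sum: (45) + (0) + (80) = 125

|A| = 125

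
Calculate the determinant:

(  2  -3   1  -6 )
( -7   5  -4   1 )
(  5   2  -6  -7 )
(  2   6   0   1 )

Expand along row 4 (it has 1 zero):
  − (2) · M_41   where M_41 = det([-3 1 -6; 5 -4 1; 2 -6 -7]) = 67
  + (6) · M_42   where M_42 = det([2 1 -6; -7 -4 1; 5 -6 -7]) = -348
  + (1) · M_44   where M_44 = det([2 -3 1; -7 5 -4; 5 2 -6]) = 103
det = (-1)·(2)·(67) + (+1)·(6)·(-348) + (+1)·(1)·(103) = -2119

-2119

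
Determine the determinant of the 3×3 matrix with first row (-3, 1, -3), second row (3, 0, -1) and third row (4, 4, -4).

The determinant is -40.

Expand along column 2:
  − 1 · |3 -1; 4 -4| = −1·(-12 − (-4)) = 8
  − 4 · |-3 -3; 3 -1| = −4·(3 − (-9)) = -48
Sum: (8) + (-48) = -40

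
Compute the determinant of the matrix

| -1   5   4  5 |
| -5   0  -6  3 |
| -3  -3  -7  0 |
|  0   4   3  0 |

Expand along row 4 (it has 2 zeros):
  + (4) · M_42   where M_42 = det([-1 4 5; -5 -6 3; -3 -7 0]) = 28
  − (3) · M_43   where M_43 = det([-1 5 5; -5 0 3; -3 -3 0]) = 21
det = (+1)·(4)·(28) + (-1)·(3)·(21) = 49

The determinant is 49.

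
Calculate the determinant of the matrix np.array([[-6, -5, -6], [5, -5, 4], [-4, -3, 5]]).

493

Expand along row 1:
  + (-6) · |-5 4; -3 5| = (-6)·(-25 − (-12)) = 78
  − (-5) · |5 4; -4 5| = −(-5)·(25 − (-16)) = 205
  + (-6) · |5 -5; -4 -3| = (-6)·(-15 − 20) = 210
Sum: (78) + (205) + (210) = 493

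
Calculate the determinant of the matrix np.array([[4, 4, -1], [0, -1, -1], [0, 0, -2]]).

The matrix is upper triangular, so the determinant is the product of the diagonal entries:
det = (4) · (-1) · (-2) = 8

The determinant is 8.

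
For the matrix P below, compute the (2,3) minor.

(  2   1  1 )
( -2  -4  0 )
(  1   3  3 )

5

Delete row 2 and column 3; the remaining 2×2 submatrix is [2 1; 1 3].
Its determinant is 2·3 − 1·1 = 5.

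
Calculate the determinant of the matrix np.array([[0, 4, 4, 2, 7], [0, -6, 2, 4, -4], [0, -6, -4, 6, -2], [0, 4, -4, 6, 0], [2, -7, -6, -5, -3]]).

Expand along column 1 (it has 4 zeros):
  + (2) · M_51   where M_51 = det([4 4 2 7; -6 2 4 -4; -6 -4 6 -2; 4 -4 6 0]) = -2536
det = (+1)·(2)·(-2536) = -5072

-5072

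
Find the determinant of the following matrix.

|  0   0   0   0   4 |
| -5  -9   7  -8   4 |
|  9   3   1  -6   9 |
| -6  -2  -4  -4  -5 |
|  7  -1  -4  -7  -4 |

-19824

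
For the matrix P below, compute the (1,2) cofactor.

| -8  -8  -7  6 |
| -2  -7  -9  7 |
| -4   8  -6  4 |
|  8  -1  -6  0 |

The cofactor is -168.

Delete row 1 and column 2; the remaining 3×3 submatrix is [-2 -9 7; -4 -6 4; 8 -6 0].
Its determinant is 168.
The cofactor carries sign (−1)^(1+2) = −1, so C_{1,2} = −(168) = -168.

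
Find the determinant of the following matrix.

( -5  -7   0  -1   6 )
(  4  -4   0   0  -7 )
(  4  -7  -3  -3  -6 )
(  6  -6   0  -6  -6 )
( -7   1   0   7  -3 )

-7128

Expand along column 3 (it has 4 zeros):
  + (-3) · M_33   where M_33 = det([-5 -7 -1 6; 4 -4 0 -7; 6 -6 -6 -6; -7 1 7 -3]) = 2376
det = (+1)·(-3)·(2376) = -7128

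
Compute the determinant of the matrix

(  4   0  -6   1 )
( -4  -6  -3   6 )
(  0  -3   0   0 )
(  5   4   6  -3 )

-675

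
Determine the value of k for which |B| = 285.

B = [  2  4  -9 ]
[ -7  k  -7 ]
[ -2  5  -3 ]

3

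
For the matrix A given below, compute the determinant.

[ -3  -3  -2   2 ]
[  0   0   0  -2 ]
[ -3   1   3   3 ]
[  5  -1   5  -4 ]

Expand along row 2 (it has 3 zeros):
  + (-2) · M_24   where M_24 = det([-3 -3 -2; -3 1 3; 5 -1 5]) = -110
det = (+1)·(-2)·(-110) = 220

det(A) = 220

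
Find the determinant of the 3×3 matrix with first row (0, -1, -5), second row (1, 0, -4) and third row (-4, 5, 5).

Expand along column 1:
  − 1 · |-1 -5; 5 5| = −1·(-5 − (-25)) = -20
  + (-4) · |-1 -5; 0 -4| = (-4)·(4 − 0) = -16
Sum: (-20) + (-16) = -36

The determinant is -36.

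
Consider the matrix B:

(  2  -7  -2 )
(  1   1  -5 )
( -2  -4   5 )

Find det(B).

-61

Expand along column 1:
  + 2 · |1 -5; -4 5| = 2·(5 − 20) = -30
  − 1 · |-7 -2; -4 5| = −1·(-35 − 8) = 43
  + (-2) · |-7 -2; 1 -5| = (-2)·(35 − (-2)) = -74
Sum: (-30) + (43) + (-74) = -61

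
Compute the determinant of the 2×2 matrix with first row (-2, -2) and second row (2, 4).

-4

det = (-2)·4 − (-2)·2 = -8 − (-4) = -4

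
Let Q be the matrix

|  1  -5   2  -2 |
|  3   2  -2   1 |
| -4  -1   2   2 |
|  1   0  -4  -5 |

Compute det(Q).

Expand along row 4 (it has 1 zero):
  − (1) · M_41   where M_41 = det([-5 2 -2; 2 -2 1; -1 2 2]) = 16
  − (-4) · M_43   where M_43 = det([1 -5 -2; 3 2 1; -4 -1 2]) = 45
  + (-5) · M_44   where M_44 = det([1 -5 2; 3 2 -2; -4 -1 2]) = 2
det = (-1)·(1)·(16) + (-1)·(-4)·(45) + (+1)·(-5)·(2) = 154

The determinant is 154.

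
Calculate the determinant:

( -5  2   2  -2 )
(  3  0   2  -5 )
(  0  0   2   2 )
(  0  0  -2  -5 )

36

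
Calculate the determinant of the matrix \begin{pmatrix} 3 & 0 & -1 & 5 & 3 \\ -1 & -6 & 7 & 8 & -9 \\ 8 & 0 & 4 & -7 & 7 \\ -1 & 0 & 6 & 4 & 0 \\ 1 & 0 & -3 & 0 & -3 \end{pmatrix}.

Expand along column 2 (it has 4 zeros):
  + (-6) · M_22   where M_22 = det([3 -1 5 3; 8 4 -7 7; -1 6 4 0; 1 -3 0 -3]) = -1657
det = (+1)·(-6)·(-1657) = 9942

9942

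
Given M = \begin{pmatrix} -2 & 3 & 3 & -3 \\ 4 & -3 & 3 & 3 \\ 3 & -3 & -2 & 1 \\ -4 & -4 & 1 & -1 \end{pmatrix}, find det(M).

det(M) = -360

Expand along row 1:
  + (-2) · M_11   where M_11 = det([-3 3 3; -3 -2 1; -4 1 -1]) = -57
  − (3) · M_12   where M_12 = det([4 3 3; 3 -2 1; -4 1 -1]) = -14
  + (3) · M_13   where M_13 = det([4 -3 3; 3 -3 1; -4 -4 -1]) = -41
  − (-3) · M_14   where M_14 = det([4 -3 3; 3 -3 -2; -4 -4 1]) = -131
det = (+1)·(-2)·(-57) + (-1)·(3)·(-14) + (+1)·(3)·(-41) + (-1)·(-3)·(-131) = -360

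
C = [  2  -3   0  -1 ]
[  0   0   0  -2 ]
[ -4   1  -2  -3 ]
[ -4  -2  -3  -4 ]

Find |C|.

Expand along row 2 (it has 3 zeros):
  + (-2) · M_24   where M_24 = det([2 -3 0; -4 1 -2; -4 -2 -3]) = -2
det = (+1)·(-2)·(-2) = 4

4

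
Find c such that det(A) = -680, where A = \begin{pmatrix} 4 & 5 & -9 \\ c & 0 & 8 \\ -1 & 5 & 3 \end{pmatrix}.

8

Expanding along the column containing c, det(A) is linear in c: det(A) = (-60)·c + (-200).
Set (-60)·c + (-200) = -680  ⇒  (-60)·c = -480  ⇒  c = 8.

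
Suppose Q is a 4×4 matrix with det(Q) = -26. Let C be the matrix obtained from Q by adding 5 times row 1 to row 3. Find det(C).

|C| = -26

Adding a multiple of one row to another leaves the determinant unchanged.
det(C) = (1)·(-26) = -26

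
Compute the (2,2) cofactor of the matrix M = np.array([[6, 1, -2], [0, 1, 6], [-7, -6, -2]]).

Delete row 2 and column 2; the remaining 2×2 submatrix is [6 -2; -7 -2].
Its determinant is 6·(-2) − (-2)·(-7) = -26.
The cofactor carries sign (−1)^(2+2) = +1, so C_{2,2} = +(-26) = -26.

-26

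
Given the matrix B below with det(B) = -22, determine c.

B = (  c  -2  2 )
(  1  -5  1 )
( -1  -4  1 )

Expanding along the column containing c, det(B) is linear in c: det(B) = (-1)·c + (-14).
Set (-1)·c + (-14) = -22  ⇒  (-1)·c = -8  ⇒  c = 8.

8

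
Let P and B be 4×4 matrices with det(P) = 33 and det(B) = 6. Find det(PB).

det(PB) = det(P)·det(B) = (33)·(6) = 198

The determinant is 198.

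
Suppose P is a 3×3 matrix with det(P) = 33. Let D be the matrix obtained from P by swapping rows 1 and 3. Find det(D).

|D| = -33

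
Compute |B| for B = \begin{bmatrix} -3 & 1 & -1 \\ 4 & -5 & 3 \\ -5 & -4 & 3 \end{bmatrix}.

Expand along column 1:
  + (-3) · |-5 3; -4 3| = (-3)·(-15 − (-12)) = 9
  − 4 · |1 -1; -4 3| = −4·(3 − 4) = 4
  + (-5) · |1 -1; -5 3| = (-5)·(3 − 5) = 10
Sum: (9) + (4) + (10) = 23

det(B) = 23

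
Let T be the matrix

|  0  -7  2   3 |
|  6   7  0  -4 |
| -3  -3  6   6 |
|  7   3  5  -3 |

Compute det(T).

Expand along row 1 (it has 1 zero):
  − (-7) · M_12   where M_12 = det([6 0 -4; -3 6 6; 7 5 -3]) = -60
  + (2) · M_13   where M_13 = det([6 7 -4; -3 -3 6; 7 3 -3]) = 129
  − (3) · M_14   where M_14 = det([6 7 0; -3 -3 6; 7 3 5]) = 201
det = (-1)·(-7)·(-60) + (+1)·(2)·(129) + (-1)·(3)·(201) = -765

|T| = -765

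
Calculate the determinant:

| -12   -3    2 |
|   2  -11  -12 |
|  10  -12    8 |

Expand along column 1:
  + (-12) · |-11 -12; -12 8| = (-12)·(-88 − 144) = 2784
  − 2 · |-3 2; -12 8| = −2·(-24 − (-24)) = 0
  + 10 · |-3 2; -11 -12| = 10·(36 − (-22)) = 580
Sum: (2784) + (0) + (580) = 3364

3364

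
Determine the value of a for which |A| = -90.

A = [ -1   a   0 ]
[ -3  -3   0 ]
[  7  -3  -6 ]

Expanding along the row containing a, det(A) is linear in a: det(A) = (-18)·a + (-18).
Set (-18)·a + (-18) = -90  ⇒  (-18)·a = -72  ⇒  a = 4.

a = 4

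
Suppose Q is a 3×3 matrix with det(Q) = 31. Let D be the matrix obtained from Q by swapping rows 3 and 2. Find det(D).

det(D) = -31

Swapping two rows multiplies the determinant by −1.
det(D) = (-1)·(31) = -31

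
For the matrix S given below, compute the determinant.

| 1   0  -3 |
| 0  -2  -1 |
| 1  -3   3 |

Expand along row 1:
  + 1 · |-2 -1; -3 3| = 1·(-6 − 3) = -9
  + (-3) · |0 -2; 1 -3| = (-3)·(0 − (-2)) = -6
Sum: (-9) + (-6) = -15

-15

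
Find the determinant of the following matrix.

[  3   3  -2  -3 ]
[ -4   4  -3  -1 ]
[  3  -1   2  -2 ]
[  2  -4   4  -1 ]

Expand along row 1:
  + (3) · M_11   where M_11 = det([4 -3 -1; -1 2 -2; -4 4 -1]) = -1
  − (3) · M_12   where M_12 = det([-4 -3 -1; 3 2 -2; 2 4 -1]) = -29
  + (-2) · M_13   where M_13 = det([-4 4 -1; 3 -1 -2; 2 -4 -1]) = 34
  − (-3) · M_14   where M_14 = det([-4 4 -3; 3 -1 2; 2 -4 4]) = -18
det = (+1)·(3)·(-1) + (-1)·(3)·(-29) + (+1)·(-2)·(34) + (-1)·(-3)·(-18) = -38

-38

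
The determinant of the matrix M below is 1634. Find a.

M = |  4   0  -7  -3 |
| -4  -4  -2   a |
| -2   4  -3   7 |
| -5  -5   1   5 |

-1

Expanding along the row containing a, det(M) is linear in a: det(M) = (-254)·a + (1380).
Set (-254)·a + (1380) = 1634  ⇒  (-254)·a = 254  ⇒  a = -1.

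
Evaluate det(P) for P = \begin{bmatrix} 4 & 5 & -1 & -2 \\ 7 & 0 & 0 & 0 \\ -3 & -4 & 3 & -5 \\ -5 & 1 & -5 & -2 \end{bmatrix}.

Expand along row 2 (it has 3 zeros):
  − (7) · M_21   where M_21 = det([5 -1 -2; -4 3 -5; 1 -5 -2]) = -176
det = (-1)·(7)·(-176) = 1232

1232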